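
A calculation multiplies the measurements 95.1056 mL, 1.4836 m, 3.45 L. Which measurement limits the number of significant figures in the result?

95.1056 mL → 6 s.f.; 1.4836 m → 5 s.f.; 3.45 L → 3 s.f.
The fewest is 3 significant figures, from 3.45 L.

3.45 L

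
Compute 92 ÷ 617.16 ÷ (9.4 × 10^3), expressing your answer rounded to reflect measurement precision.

1.6 × 10^-5

92 ÷ 617.16 ÷ (9.4 × 10^3) = 0.0000158585035364…
Multiplication/division keeps the fewest significant figures: 92 → 2 s.f., 617.16 → 5 s.f., 9.4 × 10^3 → 2 s.f.; limit is 2.
Rounded to 2 significant figures: 1.6 × 10^-5.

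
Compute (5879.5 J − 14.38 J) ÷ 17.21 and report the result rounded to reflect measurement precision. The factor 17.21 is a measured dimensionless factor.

340.8 J

5879.5 J − 14.38 J = 5865.12 J; the difference is limited to 1 decimal place (5 s.f.).
Carrying full precision, 5865.12 ÷ 17.21 = 340.797210924… J; 17.21 has 4 s.f., so the result keeps min(5, 4) = 4 s.f.
Rounded to 4 significant figures: 340.8 J.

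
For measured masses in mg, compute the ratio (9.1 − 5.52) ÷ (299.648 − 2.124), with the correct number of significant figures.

0.012

9.1 − 5.52 = 3.58, limited to 1 d.p. → 2 s.f.; 299.648 − 2.124 = 297.524, limited to 3 d.p. → 6 s.f.
Carrying full precision, 3.58 ÷ 297.524 = 0.0120326427448…; keep min(2, 6) = 2 s.f.
Rounded to 2 significant figures: 0.012.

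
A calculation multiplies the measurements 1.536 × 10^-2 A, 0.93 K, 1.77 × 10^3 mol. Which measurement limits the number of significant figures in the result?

1.536 × 10^-2 A → 4 s.f.; 0.93 K → 2 s.f.; 1.77 × 10^3 mol → 3 s.f.
The fewest is 2 significant figures, from 0.93 K.

0.93 K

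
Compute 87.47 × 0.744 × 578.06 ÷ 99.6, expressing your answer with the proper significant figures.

87.47 × 0.744 × 578.06 ÷ 99.6 = 377.698832337…
Multiplication/division keeps the fewest significant figures: 87.47 → 4 s.f., 0.744 → 3 s.f., 578.06 → 5 s.f., 99.6 → 3 s.f.; limit is 3.
Rounded to 3 significant figures: 378.

378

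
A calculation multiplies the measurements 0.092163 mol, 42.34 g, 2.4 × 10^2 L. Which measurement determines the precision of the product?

2.4 × 10^2 L

0.092163 mol → 5 s.f.; 42.34 g → 4 s.f.; 2.4 × 10^2 L → 2 s.f.
The fewest is 2 significant figures, from 2.4 × 10^2 L.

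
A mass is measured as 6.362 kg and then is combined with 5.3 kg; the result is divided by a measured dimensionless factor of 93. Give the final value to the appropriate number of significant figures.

6.362 kg + 5.3 kg = 11.662 kg; the sum is limited to 1 decimal place (3 s.f.).
Carrying full precision, 11.662 ÷ 93 = 0.125397849462… kg; 93 has 2 s.f., so the result keeps min(3, 2) = 2 s.f.
Rounded to 2 significant figures: 0.13 kg.

0.13 kg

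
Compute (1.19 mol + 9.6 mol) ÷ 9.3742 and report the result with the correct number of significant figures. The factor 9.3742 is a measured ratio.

1.15 mol

1.19 mol + 9.6 mol = 10.79 mol; the sum is limited to 1 decimal place (3 s.f.).
Carrying full precision, 10.79 ÷ 9.3742 = 1.15103155469… mol; 9.3742 has 5 s.f., so the result keeps min(3, 5) = 3 s.f.
Rounded to 3 significant figures: 1.15 mol.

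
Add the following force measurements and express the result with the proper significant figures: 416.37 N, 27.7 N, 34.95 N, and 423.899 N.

416.37 N + 27.7 N + 34.95 N + 423.899 N = 902.919 N.
Addition/subtraction keeps the fewest decimal places: 416.37 → 2 decimal places, 27.7 → 1 decimal place, 34.95 → 2 decimal places, 423.899 → 3 decimal places; limit is 1.
Rounded to 1 decimal place: 902.9 N.

902.9 N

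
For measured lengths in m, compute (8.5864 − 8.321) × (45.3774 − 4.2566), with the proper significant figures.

10.9 m²

8.5864 − 8.321 = 0.2654, limited to 3 d.p. → 3 s.f.; 45.3774 − 4.2566 = 41.1208, limited to 4 d.p. → 6 s.f.
Carrying full precision, 0.2654 × 41.1208 = 10.91346032; keep min(3, 6) = 3 s.f.
Rounded to 3 significant figures: 10.9 m².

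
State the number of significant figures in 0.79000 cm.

0.79000: leading zeros are not significant; trailing zeros after a decimal point are significant.

5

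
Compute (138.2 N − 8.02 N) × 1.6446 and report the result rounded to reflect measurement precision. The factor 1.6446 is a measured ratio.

138.2 N − 8.02 N = 130.18 N; the difference is limited to 1 decimal place (4 s.f.).
Carrying full precision, 130.18 × 1.6446 = 214.094028 N; 1.6446 has 5 s.f., so the result keeps min(4, 5) = 4 s.f.
Rounded to 4 significant figures: 214.1 N.

214.1 N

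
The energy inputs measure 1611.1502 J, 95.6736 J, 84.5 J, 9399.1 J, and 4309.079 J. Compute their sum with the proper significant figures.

15499.5 J

1611.1502 J + 95.6736 J + 84.5 J + 9399.1 J + 4309.079 J = 15499.5028 J.
Addition/subtraction keeps the fewest decimal places: 1611.1502 → 4 decimal places, 95.6736 → 4 decimal places, 84.5 → 1 decimal place, 9399.1 → 1 decimal place, 4309.079 → 3 decimal places; limit is 1.
Rounded to 1 decimal place: 15499.5 J.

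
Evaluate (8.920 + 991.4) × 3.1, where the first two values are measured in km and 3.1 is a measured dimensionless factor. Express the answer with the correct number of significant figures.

8.920 km + 991.4 km = 1000.320 km; the sum is limited to 1 decimal place (5 s.f.).
Carrying full precision, 1000.320 × 3.1 = 3100.992 km; 3.1 has 2 s.f., so the result keeps min(5, 2) = 2 s.f.
Rounded to 2 significant figures: 3.1 × 10^3 km.

3.1 × 10^3 km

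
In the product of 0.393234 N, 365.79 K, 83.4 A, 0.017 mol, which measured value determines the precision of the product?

0.393234 N → 6 s.f.; 365.79 K → 5 s.f.; 83.4 A → 3 s.f.; 0.017 mol → 2 s.f.
The fewest is 2 significant figures, from 0.017 mol.

0.017 mol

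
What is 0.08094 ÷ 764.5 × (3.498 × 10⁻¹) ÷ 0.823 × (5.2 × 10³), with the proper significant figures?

0.08094 ÷ 764.5 × (3.498 × 10⁻¹) ÷ 0.823 × (5.2 × 10³) = 0.233996318085…
Multiplication/division keeps the fewest significant figures: 0.08094 → 4 s.f., 764.5 → 4 s.f., 3.498 × 10⁻¹ → 4 s.f., 0.823 → 3 s.f., 5.2 × 10³ → 2 s.f.; limit is 2.
Rounded to 2 significant figures: 0.23.

0.23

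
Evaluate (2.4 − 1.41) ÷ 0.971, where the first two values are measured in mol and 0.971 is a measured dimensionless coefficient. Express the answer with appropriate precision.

1.0 mol

2.4 mol − 1.41 mol = 0.99 mol; the difference is limited to 1 decimal place (2 s.f.).
Carrying full precision, 0.99 ÷ 0.971 = 1.01956745623… mol; 0.971 has 3 s.f., so the result keeps min(2, 3) = 2 s.f.
Rounded to 2 significant figures: 1.0 mol.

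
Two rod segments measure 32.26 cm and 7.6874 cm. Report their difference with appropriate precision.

32.26 cm − 7.6874 cm = 24.5726 cm.
Addition/subtraction keeps the fewest decimal places: 32.26 → 2 decimal places, 7.6874 → 4 decimal places; limit is 2.
Rounded to 2 decimal places: 24.57 cm.

24.57 cm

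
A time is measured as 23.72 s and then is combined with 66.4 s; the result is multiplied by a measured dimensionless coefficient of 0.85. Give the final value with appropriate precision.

77 s

23.72 s + 66.4 s = 90.12 s; the sum is limited to 1 decimal place (3 s.f.).
Carrying full precision, 90.12 × 0.85 = 76.602 s; 0.85 has 2 s.f., so the result keeps min(3, 2) = 2 s.f.
Rounded to 2 significant figures: 77 s.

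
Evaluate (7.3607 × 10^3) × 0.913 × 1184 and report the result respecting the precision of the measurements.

(7.3607 × 10^3) × 0.913 × 1184 = 7956857.8144
Multiplication/division keeps the fewest significant figures: 7.3607 × 10^3 → 5 s.f., 0.913 → 3 s.f., 1184 → 4 s.f.; limit is 3.
Rounded to 3 significant figures: 7.96 × 10^6.

7.96 × 10^6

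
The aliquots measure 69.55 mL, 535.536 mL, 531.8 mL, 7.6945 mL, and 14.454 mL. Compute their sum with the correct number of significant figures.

1159.0 mL

69.55 mL + 535.536 mL + 531.8 mL + 7.6945 mL + 14.454 mL = 1159.0345 mL.
Addition/subtraction keeps the fewest decimal places: 69.55 → 2 decimal places, 535.536 → 3 decimal places, 531.8 → 1 decimal place, 7.6945 → 4 decimal places, 14.454 → 3 decimal places; limit is 1.
Rounded to 1 decimal place: 1159.0 mL.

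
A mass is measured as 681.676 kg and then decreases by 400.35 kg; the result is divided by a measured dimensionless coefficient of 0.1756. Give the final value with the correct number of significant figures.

1602 kg

681.676 kg − 400.35 kg = 281.326 kg; the difference is limited to 2 decimal places (5 s.f.).
Carrying full precision, 281.326 ÷ 0.1756 = 1602.08428246… kg; 0.1756 has 4 s.f., so the result keeps min(5, 4) = 4 s.f.
Rounded to 4 significant figures: 1602 kg.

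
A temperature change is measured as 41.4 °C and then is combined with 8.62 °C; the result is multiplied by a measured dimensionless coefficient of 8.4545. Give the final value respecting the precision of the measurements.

423 °C

41.4 °C + 8.62 °C = 50.02 °C; the sum is limited to 1 decimal place (3 s.f.).
Carrying full precision, 50.02 × 8.4545 = 422.89409 °C; 8.4545 has 5 s.f., so the result keeps min(3, 5) = 3 s.f.
Rounded to 3 significant figures: 423 °C.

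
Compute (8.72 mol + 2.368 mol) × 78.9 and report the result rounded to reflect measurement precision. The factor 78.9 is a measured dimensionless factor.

8.72 mol + 2.368 mol = 11.088 mol; the sum is limited to 2 decimal places (4 s.f.).
Carrying full precision, 11.088 × 78.9 = 874.8432 mol; 78.9 has 3 s.f., so the result keeps min(4, 3) = 3 s.f.
Rounded to 3 significant figures: 875 mol.

875 mol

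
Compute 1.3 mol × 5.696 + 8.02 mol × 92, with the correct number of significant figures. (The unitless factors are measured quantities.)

7.5 × 10^2 mol

1.3 × 5.696 = 7.4048 → 7.4 mol (2 s.f., last digit at the 10^-1 place).
8.02 × 92 = 737.84 → 7.4 × 10^2 mol (2 s.f., last digit at the 10^1 place).
Sum: 745.2448 mol; keep the coarser place, 10^1.
Result: 7.5 × 10^2 mol.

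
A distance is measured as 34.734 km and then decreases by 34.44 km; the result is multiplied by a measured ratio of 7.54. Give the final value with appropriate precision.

2.2 km

34.734 km − 34.44 km = 0.294 km; the difference is limited to 2 decimal places (2 s.f.).
Carrying full precision, 0.294 × 7.54 = 2.21676 km; 7.54 has 3 s.f., so the result keeps min(2, 3) = 2 s.f.
Rounded to 2 significant figures: 2.2 km.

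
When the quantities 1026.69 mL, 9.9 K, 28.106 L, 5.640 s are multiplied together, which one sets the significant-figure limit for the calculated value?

1026.69 mL → 6 s.f.; 9.9 K → 2 s.f.; 28.106 L → 5 s.f.; 5.640 s → 4 s.f.
The fewest is 2 significant figures, from 9.9 K.

9.9 K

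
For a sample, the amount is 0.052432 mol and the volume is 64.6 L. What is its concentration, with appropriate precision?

concentration = 0.052432 mol ÷ 64.6 L = 0.000811640866873… mol/L.
0.052432 has 5 significant figures; 64.6 has 3.
Division/multiplication keeps the fewest: 3 significant figures.
Rounded: 8.12 × 10⁻⁴ mol/L.

8.12 × 10⁻⁴ mol/L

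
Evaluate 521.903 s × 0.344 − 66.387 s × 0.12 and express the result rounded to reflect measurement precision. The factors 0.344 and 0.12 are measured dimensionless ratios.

172 s

521.903 × 0.344 = 179.534632 → 1.80 × 10^2 s (3 s.f., last digit at the 10^0 place).
66.387 × 0.12 = 7.96644 → 8.0 s (2 s.f., last digit at the 10^-1 place).
Difference: 171.568192 s; keep the coarser place, 10^0.
Result: 172 s.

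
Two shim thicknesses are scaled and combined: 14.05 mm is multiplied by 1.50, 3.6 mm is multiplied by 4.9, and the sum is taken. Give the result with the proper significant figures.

14.05 × 1.50 = 21.075 → 21.1 mm (3 s.f., last digit at the 10^-1 place).
3.6 × 4.9 = 17.64 → 18 mm (2 s.f., last digit at the 10^0 place).
Sum: 38.715 mm; keep the coarser place, 10^0.
Result: 39 mm.

39 mm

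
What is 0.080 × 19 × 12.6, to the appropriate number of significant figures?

0.080 × 19 × 12.6 = 19.152
Multiplication/division keeps the fewest significant figures: 0.080 → 2 s.f., 19 → 2 s.f., 12.6 → 3 s.f.; limit is 2.
Rounded to 2 significant figures: 19.

19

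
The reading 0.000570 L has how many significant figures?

0.000570: leading zeros are not significant; trailing zeros after a decimal point are significant.

3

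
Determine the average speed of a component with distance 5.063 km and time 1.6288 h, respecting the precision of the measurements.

3.108 km/h

average speed = 5.063 km ÷ 1.6288 h = 3.10842337917… km/h.
5.063 has 4 significant figures; 1.6288 has 5.
Division/multiplication keeps the fewest: 4 significant figures.
Rounded: 3.108 km/h.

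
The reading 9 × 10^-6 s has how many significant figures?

9 × 10^-6: in scientific notation every digit of the coefficient is significant.

1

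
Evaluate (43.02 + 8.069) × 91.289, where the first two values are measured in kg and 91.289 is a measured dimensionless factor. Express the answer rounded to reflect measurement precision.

4664 kg

43.02 kg + 8.069 kg = 51.089 kg; the sum is limited to 2 decimal places (4 s.f.).
Carrying full precision, 51.089 × 91.289 = 4663.863721 kg; 91.289 has 5 s.f., so the result keeps min(4, 5) = 4 s.f.
Rounded to 4 significant figures: 4664 kg.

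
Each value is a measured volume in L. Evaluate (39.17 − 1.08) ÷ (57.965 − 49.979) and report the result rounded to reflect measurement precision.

39.17 − 1.08 = 38.09, limited to 2 d.p. → 4 s.f.; 57.965 − 49.979 = 7.986, limited to 3 d.p. → 4 s.f.
Carrying full precision, 38.09 ÷ 7.986 = 4.76959679439…; keep min(4, 4) = 4 s.f.
Rounded to 4 significant figures: 4.770.

4.770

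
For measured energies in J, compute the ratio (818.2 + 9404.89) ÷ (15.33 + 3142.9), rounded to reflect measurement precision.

818.2 + 9404.89 = 10223.09, limited to 1 d.p. → 6 s.f.; 15.33 + 3142.9 = 3158.23, limited to 1 d.p. → 5 s.f.
Carrying full precision, 10223.09 ÷ 3158.23 = 3.23696817521…; keep min(6, 5) = 5 s.f.
Rounded to 5 significant figures: 3.2370.

3.2370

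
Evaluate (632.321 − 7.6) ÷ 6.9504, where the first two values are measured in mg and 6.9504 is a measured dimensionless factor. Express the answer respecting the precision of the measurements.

89.88 mg

632.321 mg − 7.6 mg = 624.721 mg; the difference is limited to 1 decimal place (4 s.f.).
Carrying full precision, 624.721 ÷ 6.9504 = 89.8827405617… mg; 6.9504 has 5 s.f., so the result keeps min(4, 5) = 4 s.f.
Rounded to 4 significant figures: 89.88 mg.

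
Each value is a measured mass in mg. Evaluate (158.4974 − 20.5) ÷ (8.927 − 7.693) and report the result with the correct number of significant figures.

158.4974 − 20.5 = 137.9974, limited to 1 d.p. → 4 s.f.; 8.927 − 7.693 = 1.234, limited to 3 d.p. → 4 s.f.
Carrying full precision, 137.9974 ÷ 1.234 = 111.829335494…; keep min(4, 4) = 4 s.f.
Rounded to 4 significant figures: 1.118 × 10^2.

1.118 × 10^2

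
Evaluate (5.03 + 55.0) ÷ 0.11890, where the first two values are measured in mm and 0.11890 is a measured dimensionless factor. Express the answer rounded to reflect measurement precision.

505 mm

5.03 mm + 55.0 mm = 60.03 mm; the sum is limited to 1 decimal place (3 s.f.).
Carrying full precision, 60.03 ÷ 0.11890 = 504.87804878… mm; 0.11890 has 5 s.f., so the result keeps min(3, 5) = 3 s.f.
Rounded to 3 significant figures: 505 mm.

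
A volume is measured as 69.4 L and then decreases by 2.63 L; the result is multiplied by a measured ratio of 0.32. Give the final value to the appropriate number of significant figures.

21 L

69.4 L − 2.63 L = 66.77 L; the difference is limited to 1 decimal place (3 s.f.).
Carrying full precision, 66.77 × 0.32 = 21.3664 L; 0.32 has 2 s.f., so the result keeps min(3, 2) = 2 s.f.
Rounded to 2 significant figures: 21 L.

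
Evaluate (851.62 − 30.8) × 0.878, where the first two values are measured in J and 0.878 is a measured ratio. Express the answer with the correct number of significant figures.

851.62 J − 30.8 J = 820.82 J; the difference is limited to 1 decimal place (4 s.f.).
Carrying full precision, 820.82 × 0.878 = 720.67996 J; 0.878 has 3 s.f., so the result keeps min(4, 3) = 3 s.f.
Rounded to 3 significant figures: 721 J.

721 J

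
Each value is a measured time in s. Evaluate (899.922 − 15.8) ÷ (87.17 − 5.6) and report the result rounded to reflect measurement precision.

10.8

899.922 − 15.8 = 884.122, limited to 1 d.p. → 4 s.f.; 87.17 − 5.6 = 81.57, limited to 1 d.p. → 3 s.f.
Carrying full precision, 884.122 ÷ 81.57 = 10.8388132892…; keep min(4, 3) = 3 s.f.
Rounded to 3 significant figures: 10.8.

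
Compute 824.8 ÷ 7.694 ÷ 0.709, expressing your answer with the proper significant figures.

824.8 ÷ 7.694 ÷ 0.709 = 151.199458263…
Multiplication/division keeps the fewest significant figures: 824.8 → 4 s.f., 7.694 → 4 s.f., 0.709 → 3 s.f.; limit is 3.
Rounded to 3 significant figures: 151.

151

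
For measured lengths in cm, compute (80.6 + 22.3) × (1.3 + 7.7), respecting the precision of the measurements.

9.3 × 10^2 cm²

80.6 + 22.3 = 102.9, limited to 1 d.p. → 4 s.f.; 1.3 + 7.7 = 9.0, limited to 1 d.p. → 2 s.f.
Carrying full precision, 102.9 × 9.0 = 926.1; keep min(4, 2) = 2 s.f.
Rounded to 2 significant figures: 9.3 × 10^2 cm².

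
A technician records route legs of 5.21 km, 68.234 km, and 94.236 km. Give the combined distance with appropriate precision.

5.21 km + 68.234 km + 94.236 km = 167.680 km.
Addition/subtraction keeps the fewest decimal places: 5.21 → 2 decimal places, 68.234 → 3 decimal places, 94.236 → 3 decimal places; limit is 2.
Rounded to 2 decimal places: 167.68 km.

167.68 km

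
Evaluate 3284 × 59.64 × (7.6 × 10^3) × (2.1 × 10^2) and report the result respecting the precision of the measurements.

3284 × 59.64 × (7.6 × 10^3) × (2.1 × 10^2) = 3.1258898496 × 10^11
Multiplication/division keeps the fewest significant figures: 3284 → 4 s.f., 59.64 → 4 s.f., 7.6 × 10^3 → 2 s.f., 2.1 × 10^2 → 2 s.f.; limit is 2.
Rounded to 2 significant figures: 3.1 × 10^11.

3.1 × 10^11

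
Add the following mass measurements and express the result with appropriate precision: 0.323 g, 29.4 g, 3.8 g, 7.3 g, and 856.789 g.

897.6 g

0.323 g + 29.4 g + 3.8 g + 7.3 g + 856.789 g = 897.612 g.
Addition/subtraction keeps the fewest decimal places: 0.323 → 3 decimal places, 29.4 → 1 decimal place, 3.8 → 1 decimal place, 7.3 → 1 decimal place, 856.789 → 3 decimal places; limit is 1.
Rounded to 1 decimal place: 897.6 g.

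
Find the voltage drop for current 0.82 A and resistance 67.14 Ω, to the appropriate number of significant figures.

55 V

voltage drop = 0.82 A × 67.14 Ω = 55.0548 V.
0.82 has 2 significant figures; 67.14 has 4.
Division/multiplication keeps the fewest: 2 significant figures.
Rounded: 55 V.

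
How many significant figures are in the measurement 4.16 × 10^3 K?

4.16 × 10^3: in scientific notation every digit of the coefficient is significant.

3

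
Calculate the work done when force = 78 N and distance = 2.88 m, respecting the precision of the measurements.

work done = 78 N × 2.88 m = 224.64 J.
78 has 2 significant figures; 2.88 has 3.
Division/multiplication keeps the fewest: 2 significant figures.
Rounded: 2.2 × 10^2 J.

2.2 × 10^2 J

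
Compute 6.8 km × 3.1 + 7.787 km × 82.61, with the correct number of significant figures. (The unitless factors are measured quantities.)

664 km

6.8 × 3.1 = 21.08 → 21 km (2 s.f., last digit at the 10^0 place).
7.787 × 82.61 = 643.28407 → 643.3 km (4 s.f., last digit at the 10^-1 place).
Sum: 664.36407 km; keep the coarser place, 10^0.
Result: 664 km.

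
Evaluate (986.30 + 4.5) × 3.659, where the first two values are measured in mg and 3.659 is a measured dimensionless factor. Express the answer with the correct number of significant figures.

986.30 mg + 4.5 mg = 990.80 mg; the sum is limited to 1 decimal place (4 s.f.).
Carrying full precision, 990.80 × 3.659 = 3625.3372 mg; 3.659 has 4 s.f., so the result keeps min(4, 4) = 4 s.f.
Rounded to 4 significant figures: 3625 mg.

3625 mg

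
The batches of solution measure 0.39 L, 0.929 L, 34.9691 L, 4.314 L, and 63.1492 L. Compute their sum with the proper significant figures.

103.75 L

0.39 L + 0.929 L + 34.9691 L + 4.314 L + 63.1492 L = 103.7513 L.
Addition/subtraction keeps the fewest decimal places: 0.39 → 2 decimal places, 0.929 → 3 decimal places, 34.9691 → 4 decimal places, 4.314 → 3 decimal places, 63.1492 → 4 decimal places; limit is 2.
Rounded to 2 decimal places: 103.75 L.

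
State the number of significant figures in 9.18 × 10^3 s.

3

9.18 × 10^3: in scientific notation every digit of the coefficient is significant.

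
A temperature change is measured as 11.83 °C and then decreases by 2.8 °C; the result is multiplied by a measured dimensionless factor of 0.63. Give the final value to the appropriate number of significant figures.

11.83 °C − 2.8 °C = 9.03 °C; the difference is limited to 1 decimal place (2 s.f.).
Carrying full precision, 9.03 × 0.63 = 5.6889 °C; 0.63 has 2 s.f., so the result keeps min(2, 2) = 2 s.f.
Rounded to 2 significant figures: 5.7 °C.

5.7 °C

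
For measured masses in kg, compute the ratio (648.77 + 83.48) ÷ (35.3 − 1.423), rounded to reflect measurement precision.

648.77 + 83.48 = 732.25, limited to 2 d.p. → 5 s.f.; 35.3 − 1.423 = 33.877, limited to 1 d.p. → 3 s.f.
Carrying full precision, 732.25 ÷ 33.877 = 21.6149600024…; keep min(5, 3) = 3 s.f.
Rounded to 3 significant figures: 21.6.

21.6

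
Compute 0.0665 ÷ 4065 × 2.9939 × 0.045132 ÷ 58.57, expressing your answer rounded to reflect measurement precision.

0.0665 ÷ 4065 × 2.9939 × 0.045132 ÷ 58.57 = 3.77405079537 × 10^-8…
Multiplication/division keeps the fewest significant figures: 0.0665 → 3 s.f., 4065 → 4 s.f., 2.9939 → 5 s.f., 0.045132 → 5 s.f., 58.57 → 4 s.f.; limit is 3.
Rounded to 3 significant figures: 3.77 × 10⁻⁸.

3.77 × 10⁻⁸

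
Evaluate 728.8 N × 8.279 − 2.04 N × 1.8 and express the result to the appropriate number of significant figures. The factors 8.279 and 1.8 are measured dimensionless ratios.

728.8 × 8.279 = 6033.7352 → 6034 N (4 s.f., last digit at the 10^0 place).
2.04 × 1.8 = 3.672 → 3.7 N (2 s.f., last digit at the 10^-1 place).
Difference: 6030.0632 N; keep the coarser place, 10^0.
Result: 6030. N.

6030. N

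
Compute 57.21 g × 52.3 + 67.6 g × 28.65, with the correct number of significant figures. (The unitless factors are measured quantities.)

57.21 × 52.3 = 2992.083 → 2.99 × 10^3 g (3 s.f., last digit at the 10^1 place).
67.6 × 28.65 = 1936.74 → 1.94 × 10^3 g (3 s.f., last digit at the 10^1 place).
Sum: 4928.823 g; keep the coarser place, 10^1.
Result: 4.93 × 10^3 g.

4.93 × 10^3 g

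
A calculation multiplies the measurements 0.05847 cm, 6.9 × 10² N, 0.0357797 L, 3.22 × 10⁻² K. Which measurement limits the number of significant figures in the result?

6.9 × 10² N

0.05847 cm → 4 s.f.; 6.9 × 10² N → 2 s.f.; 0.0357797 L → 6 s.f.; 3.22 × 10⁻² K → 3 s.f.
The fewest is 2 significant figures, from 6.9 × 10² N.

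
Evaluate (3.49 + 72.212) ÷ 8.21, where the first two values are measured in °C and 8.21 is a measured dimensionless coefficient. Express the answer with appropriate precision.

9.22 °C

3.49 °C + 72.212 °C = 75.702 °C; the sum is limited to 2 decimal places (4 s.f.).
Carrying full precision, 75.702 ÷ 8.21 = 9.22070645554… °C; 8.21 has 3 s.f., so the result keeps min(4, 3) = 3 s.f.
Rounded to 3 significant figures: 9.22 °C.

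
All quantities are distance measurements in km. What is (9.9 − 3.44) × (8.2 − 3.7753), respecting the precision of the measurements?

9.9 − 3.44 = 6.46, limited to 1 d.p. → 2 s.f.; 8.2 − 3.7753 = 4.4247, limited to 1 d.p. → 2 s.f.
Carrying full precision, 6.46 × 4.4247 = 28.583562; keep min(2, 2) = 2 s.f.
Rounded to 2 significant figures: 29 km².

29 km²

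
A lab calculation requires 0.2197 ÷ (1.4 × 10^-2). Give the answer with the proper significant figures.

0.2197 ÷ (1.4 × 10^-2) = 15.6928571429…
Multiplication/division keeps the fewest significant figures: 0.2197 → 4 s.f., 1.4 × 10^-2 → 2 s.f.; limit is 2.
Rounded to 2 significant figures: 16.

16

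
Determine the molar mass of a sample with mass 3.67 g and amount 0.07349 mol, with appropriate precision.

molar mass = 3.67 g ÷ 0.07349 mol = 49.9387671792… g/mol.
3.67 has 3 significant figures; 0.07349 has 4.
Division/multiplication keeps the fewest: 3 significant figures.
Rounded: 49.9 g/mol.

49.9 g/mol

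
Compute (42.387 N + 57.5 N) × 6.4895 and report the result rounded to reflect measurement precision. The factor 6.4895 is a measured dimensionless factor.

648 N

42.387 N + 57.5 N = 99.887 N; the sum is limited to 1 decimal place (3 s.f.).
Carrying full precision, 99.887 × 6.4895 = 648.2166865 N; 6.4895 has 5 s.f., so the result keeps min(3, 5) = 3 s.f.
Rounded to 3 significant figures: 648 N.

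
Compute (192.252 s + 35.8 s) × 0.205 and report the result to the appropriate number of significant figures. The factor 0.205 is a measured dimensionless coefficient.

46.8 s

192.252 s + 35.8 s = 228.052 s; the sum is limited to 1 decimal place (4 s.f.).
Carrying full precision, 228.052 × 0.205 = 46.75066 s; 0.205 has 3 s.f., so the result keeps min(4, 3) = 3 s.f.
Rounded to 3 significant figures: 46.8 s.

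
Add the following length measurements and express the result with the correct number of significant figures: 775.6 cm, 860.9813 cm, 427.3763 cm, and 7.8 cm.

2071.8 cm

775.6 cm + 860.9813 cm + 427.3763 cm + 7.8 cm = 2071.7576 cm.
Addition/subtraction keeps the fewest decimal places: 775.6 → 1 decimal place, 860.9813 → 4 decimal places, 427.3763 → 4 decimal places, 7.8 → 1 decimal place; limit is 1.
Rounded to 1 decimal place: 2071.8 cm.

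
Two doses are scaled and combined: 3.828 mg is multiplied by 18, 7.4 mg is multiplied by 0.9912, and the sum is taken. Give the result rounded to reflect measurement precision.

76 mg

3.828 × 18 = 68.904 → 69 mg (2 s.f., last digit at the 10^0 place).
7.4 × 0.9912 = 7.33488 → 7.3 mg (2 s.f., last digit at the 10^-1 place).
Sum: 76.23888 mg; keep the coarser place, 10^0.
Result: 76 mg.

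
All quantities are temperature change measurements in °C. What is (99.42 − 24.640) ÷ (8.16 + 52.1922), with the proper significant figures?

99.42 − 24.640 = 74.780, limited to 2 d.p. → 4 s.f.; 8.16 + 52.1922 = 60.3522, limited to 2 d.p. → 4 s.f.
Carrying full precision, 74.780 ÷ 60.3522 = 1.23906005083…; keep min(4, 4) = 4 s.f.
Rounded to 4 significant figures: 1.239.

1.239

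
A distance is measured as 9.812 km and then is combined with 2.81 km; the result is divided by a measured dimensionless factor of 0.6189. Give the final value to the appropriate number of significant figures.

20.39 km

9.812 km + 2.81 km = 12.622 km; the sum is limited to 2 decimal places (4 s.f.).
Carrying full precision, 12.622 ÷ 0.6189 = 20.3942478591… km; 0.6189 has 4 s.f., so the result keeps min(4, 4) = 4 s.f.
Rounded to 4 significant figures: 20.39 km.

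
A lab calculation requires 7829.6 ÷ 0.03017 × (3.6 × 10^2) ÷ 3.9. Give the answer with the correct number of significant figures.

7829.6 ÷ 0.03017 × (3.6 × 10^2) ÷ 3.9 = 23955330.0528…
Multiplication/division keeps the fewest significant figures: 7829.6 → 5 s.f., 0.03017 → 4 s.f., 3.6 × 10^2 → 2 s.f., 3.9 → 2 s.f.; limit is 2.
Rounded to 2 significant figures: 2.4 × 10^7.

2.4 × 10^7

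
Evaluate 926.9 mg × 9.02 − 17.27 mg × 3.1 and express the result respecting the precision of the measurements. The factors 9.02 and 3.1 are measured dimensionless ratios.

8.31 × 10³ mg

926.9 × 9.02 = 8360.638 → 8.36 × 10³ mg (3 s.f., last digit at the 10^1 place).
17.27 × 3.1 = 53.537 → 54 mg (2 s.f., last digit at the 10^0 place).
Difference: 8307.101 mg; keep the coarser place, 10^1.
Result: 8.31 × 10³ mg.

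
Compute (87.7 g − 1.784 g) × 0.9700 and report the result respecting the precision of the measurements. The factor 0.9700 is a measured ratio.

83.3 g

87.7 g − 1.784 g = 85.916 g; the difference is limited to 1 decimal place (3 s.f.).
Carrying full precision, 85.916 × 0.9700 = 83.33852 g; 0.9700 has 4 s.f., so the result keeps min(3, 4) = 3 s.f.
Rounded to 3 significant figures: 83.3 g.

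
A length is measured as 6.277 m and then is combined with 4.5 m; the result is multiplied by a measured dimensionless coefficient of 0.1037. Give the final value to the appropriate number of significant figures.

1.12 m

6.277 m + 4.5 m = 10.777 m; the sum is limited to 1 decimal place (3 s.f.).
Carrying full precision, 10.777 × 0.1037 = 1.1175749 m; 0.1037 has 4 s.f., so the result keeps min(3, 4) = 3 s.f.
Rounded to 3 significant figures: 1.12 m.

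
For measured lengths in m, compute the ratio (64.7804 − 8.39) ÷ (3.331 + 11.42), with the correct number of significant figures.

64.7804 − 8.39 = 56.3904, limited to 2 d.p. → 4 s.f.; 3.331 + 11.42 = 14.751, limited to 2 d.p. → 4 s.f.
Carrying full precision, 56.3904 ÷ 14.751 = 3.82281879195…; keep min(4, 4) = 4 s.f.
Rounded to 4 significant figures: 3.823.

3.823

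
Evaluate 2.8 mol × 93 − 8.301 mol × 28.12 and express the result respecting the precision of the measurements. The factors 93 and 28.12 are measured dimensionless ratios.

3 × 10^1 mol

2.8 × 93 = 260.4 → 2.6 × 10^2 mol (2 s.f., last digit at the 10^1 place).
8.301 × 28.12 = 233.42412 → 233.4 mol (4 s.f., last digit at the 10^-1 place).
Difference: 26.97588 mol; keep the coarser place, 10^1.
Result: 3 × 10^1 mol.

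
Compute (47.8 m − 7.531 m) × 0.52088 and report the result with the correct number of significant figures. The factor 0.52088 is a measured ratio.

47.8 m − 7.531 m = 40.269 m; the difference is limited to 1 decimal place (3 s.f.).
Carrying full precision, 40.269 × 0.52088 = 20.97531672 m; 0.52088 has 5 s.f., so the result keeps min(3, 5) = 3 s.f.
Rounded to 3 significant figures: 21.0 m.

21.0 m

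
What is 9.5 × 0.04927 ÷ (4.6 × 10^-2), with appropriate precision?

1.0 × 10^1

9.5 × 0.04927 ÷ (4.6 × 10^-2) = 10.175326087…
Multiplication/division keeps the fewest significant figures: 9.5 → 2 s.f., 0.04927 → 4 s.f., 4.6 × 10^-2 → 2 s.f.; limit is 2.
Rounded to 2 significant figures: 1.0 × 10^1.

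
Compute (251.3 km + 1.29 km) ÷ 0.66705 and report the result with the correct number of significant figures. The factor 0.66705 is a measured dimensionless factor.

378.7 km

251.3 km + 1.29 km = 252.59 km; the sum is limited to 1 decimal place (4 s.f.).
Carrying full precision, 252.59 ÷ 0.66705 = 378.667266322… km; 0.66705 has 5 s.f., so the result keeps min(4, 5) = 4 s.f.
Rounded to 4 significant figures: 378.7 km.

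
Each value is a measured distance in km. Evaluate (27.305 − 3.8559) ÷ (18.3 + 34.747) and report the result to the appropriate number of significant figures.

0.442

27.305 − 3.8559 = 23.4491, limited to 3 d.p. → 5 s.f.; 18.3 + 34.747 = 53.047, limited to 1 d.p. → 3 s.f.
Carrying full precision, 23.4491 ÷ 53.047 = 0.442043847908…; keep min(5, 3) = 3 s.f.
Rounded to 3 significant figures: 0.442.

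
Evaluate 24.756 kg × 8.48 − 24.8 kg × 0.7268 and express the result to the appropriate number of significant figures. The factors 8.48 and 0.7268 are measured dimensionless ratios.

24.756 × 8.48 = 209.93088 → 2.10 × 10² kg (3 s.f., last digit at the 10^0 place).
24.8 × 0.7268 = 18.02464 → 18.0 kg (3 s.f., last digit at the 10^-1 place).
Difference: 191.90624 kg; keep the coarser place, 10^0.
Result: 1.92 × 10² kg.

1.92 × 10² kg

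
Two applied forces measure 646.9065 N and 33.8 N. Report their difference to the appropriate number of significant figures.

646.9065 N − 33.8 N = 613.1065 N.
Addition/subtraction keeps the fewest decimal places: 646.9065 → 4 decimal places, 33.8 → 1 decimal place; limit is 1.
Rounded to 1 decimal place: 613.1 N.

613.1 N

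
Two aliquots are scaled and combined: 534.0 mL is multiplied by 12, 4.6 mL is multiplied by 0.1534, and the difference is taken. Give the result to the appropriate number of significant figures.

534.0 × 12 = 6408 → 6.4 × 10³ mL (2 s.f., last digit at the 10^2 place).
4.6 × 0.1534 = 0.70564 → 0.71 mL (2 s.f., last digit at the 10^-2 place).
Difference: 6407.29436 mL; keep the coarser place, 10^2.
Result: 6.4 × 10³ mL.

6.4 × 10³ mL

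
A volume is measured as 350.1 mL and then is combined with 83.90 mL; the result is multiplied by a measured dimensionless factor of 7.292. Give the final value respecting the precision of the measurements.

3165 mL

350.1 mL + 83.90 mL = 434.00 mL; the sum is limited to 1 decimal place (4 s.f.).
Carrying full precision, 434.00 × 7.292 = 3164.728 mL; 7.292 has 4 s.f., so the result keeps min(4, 4) = 4 s.f.
Rounded to 4 significant figures: 3165 mL.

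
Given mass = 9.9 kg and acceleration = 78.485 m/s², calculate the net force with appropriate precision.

net force = 9.9 kg × 78.485 m/s² = 777.0015 N.
9.9 has 2 significant figures; 78.485 has 5.
Division/multiplication keeps the fewest: 2 significant figures.
Rounded: 7.8 × 10² N.

7.8 × 10² N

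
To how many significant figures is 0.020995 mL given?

0.020995: leading zeros are not significant; zeros between nonzero digits are significant.

5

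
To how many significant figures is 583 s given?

583: every digit is nonzero and significant.

3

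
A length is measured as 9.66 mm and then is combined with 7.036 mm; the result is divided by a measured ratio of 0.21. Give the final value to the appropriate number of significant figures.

9.66 mm + 7.036 mm = 16.696 mm; the sum is limited to 2 decimal places (4 s.f.).
Carrying full precision, 16.696 ÷ 0.21 = 79.5047619048… mm; 0.21 has 2 s.f., so the result keeps min(4, 2) = 2 s.f.
Rounded to 2 significant figures: 80. mm.

80. mm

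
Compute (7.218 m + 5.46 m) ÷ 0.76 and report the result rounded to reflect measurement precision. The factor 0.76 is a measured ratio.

17 m

7.218 m + 5.46 m = 12.678 m; the sum is limited to 2 decimal places (4 s.f.).
Carrying full precision, 12.678 ÷ 0.76 = 16.6815789474… m; 0.76 has 2 s.f., so the result keeps min(4, 2) = 2 s.f.
Rounded to 2 significant figures: 17 m.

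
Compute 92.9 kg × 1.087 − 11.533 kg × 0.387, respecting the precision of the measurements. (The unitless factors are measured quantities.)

97 kg

92.9 × 1.087 = 100.9823 → 101 kg (3 s.f., last digit at the 10^0 place).
11.533 × 0.387 = 4.463271 → 4.46 kg (3 s.f., last digit at the 10^-2 place).
Difference: 96.519029 kg; keep the coarser place, 10^0.
Result: 97 kg.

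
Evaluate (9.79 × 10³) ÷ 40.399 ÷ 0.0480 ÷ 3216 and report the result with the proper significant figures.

1.57

(9.79 × 10³) ÷ 40.399 ÷ 0.0480 ÷ 3216 = 1.56983786153…
Multiplication/division keeps the fewest significant figures: 9.79 × 10³ → 3 s.f., 40.399 → 5 s.f., 0.0480 → 3 s.f., 3216 → 4 s.f.; limit is 3.
Rounded to 3 significant figures: 1.57.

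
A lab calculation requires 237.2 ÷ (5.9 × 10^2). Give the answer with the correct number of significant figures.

237.2 ÷ (5.9 × 10^2) = 0.402033898305…
Multiplication/division keeps the fewest significant figures: 237.2 → 4 s.f., 5.9 × 10^2 → 2 s.f.; limit is 2.
Rounded to 2 significant figures: 4.0 × 10^-1.

4.0 × 10^-1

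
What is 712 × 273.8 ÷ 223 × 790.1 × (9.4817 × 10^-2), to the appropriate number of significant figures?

6.55 × 10^4

712 × 273.8 ÷ 223 × 790.1 × (9.4817 × 10^-2) = 65490.2798668…
Multiplication/division keeps the fewest significant figures: 712 → 3 s.f., 273.8 → 4 s.f., 223 → 3 s.f., 790.1 → 4 s.f., 9.4817 × 10^-2 → 5 s.f.; limit is 3.
Rounded to 3 significant figures: 6.55 × 10^4.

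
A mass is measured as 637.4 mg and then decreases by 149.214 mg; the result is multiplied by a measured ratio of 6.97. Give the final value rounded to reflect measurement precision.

3.40 × 10³ mg

637.4 mg − 149.214 mg = 488.186 mg; the difference is limited to 1 decimal place (4 s.f.).
Carrying full precision, 488.186 × 6.97 = 3402.65642 mg; 6.97 has 3 s.f., so the result keeps min(4, 3) = 3 s.f.
Rounded to 3 significant figures: 3.40 × 10³ mg.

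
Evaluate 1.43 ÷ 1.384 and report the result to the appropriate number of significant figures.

1.43 ÷ 1.384 = 1.03323699422…
Multiplication/division keeps the fewest significant figures: 1.43 → 3 s.f., 1.384 → 4 s.f.; limit is 3.
Rounded to 3 significant figures: 1.03.

1.03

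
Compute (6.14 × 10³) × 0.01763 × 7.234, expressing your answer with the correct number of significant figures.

(6.14 × 10³) × 0.01763 × 7.234 = 783.0674788
Multiplication/division keeps the fewest significant figures: 6.14 × 10³ → 3 s.f., 0.01763 → 4 s.f., 7.234 → 4 s.f.; limit is 3.
Rounded to 3 significant figures: 783.

783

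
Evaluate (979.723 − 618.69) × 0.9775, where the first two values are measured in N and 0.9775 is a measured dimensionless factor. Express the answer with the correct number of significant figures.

3.529 × 10^2 N

979.723 N − 618.69 N = 361.033 N; the difference is limited to 2 decimal places (5 s.f.).
Carrying full precision, 361.033 × 0.9775 = 352.9097575 N; 0.9775 has 4 s.f., so the result keeps min(5, 4) = 4 s.f.
Rounded to 4 significant figures: 3.529 × 10^2 N.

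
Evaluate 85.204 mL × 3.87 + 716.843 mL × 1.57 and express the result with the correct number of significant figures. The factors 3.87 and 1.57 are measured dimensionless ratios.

1.46 × 10^3 mL

85.204 × 3.87 = 329.73948 → 330. mL (3 s.f., last digit at the 10^0 place).
716.843 × 1.57 = 1125.44351 → 1.13 × 10^3 mL (3 s.f., last digit at the 10^1 place).
Sum: 1455.18299 mL; keep the coarser place, 10^1.
Result: 1.46 × 10^3 mL.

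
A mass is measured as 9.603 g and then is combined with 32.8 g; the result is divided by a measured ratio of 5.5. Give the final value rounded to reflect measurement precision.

7.7 g

9.603 g + 32.8 g = 42.403 g; the sum is limited to 1 decimal place (3 s.f.).
Carrying full precision, 42.403 ÷ 5.5 = 7.70963636364… g; 5.5 has 2 s.f., so the result keeps min(3, 2) = 2 s.f.
Rounded to 2 significant figures: 7.7 g.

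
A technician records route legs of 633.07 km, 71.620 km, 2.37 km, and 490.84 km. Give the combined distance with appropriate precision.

1197.90 km

633.07 km + 71.620 km + 2.37 km + 490.84 km = 1197.900 km.
Addition/subtraction keeps the fewest decimal places: 633.07 → 2 decimal places, 71.620 → 3 decimal places, 2.37 → 2 decimal places, 490.84 → 2 decimal places; limit is 2.
Rounded to 2 decimal places: 1197.90 km.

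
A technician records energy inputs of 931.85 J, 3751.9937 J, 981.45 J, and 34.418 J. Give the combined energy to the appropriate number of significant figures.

931.85 J + 3751.9937 J + 981.45 J + 34.418 J = 5699.7117 J.
Addition/subtraction keeps the fewest decimal places: 931.85 → 2 decimal places, 3751.9937 → 4 decimal places, 981.45 → 2 decimal places, 34.418 → 3 decimal places; limit is 2.
Rounded to 2 decimal places: 5.69971 × 10^3 J.

5.69971 × 10^3 J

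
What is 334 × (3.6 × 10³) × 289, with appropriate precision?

3.5 × 10⁸

334 × (3.6 × 10³) × 289 = 347493600
Multiplication/division keeps the fewest significant figures: 334 → 3 s.f., 3.6 × 10³ → 2 s.f., 289 → 3 s.f.; limit is 2.
Rounded to 2 significant figures: 3.5 × 10⁸.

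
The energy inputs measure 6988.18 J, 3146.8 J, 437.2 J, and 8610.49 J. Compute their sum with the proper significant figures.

6988.18 J + 3146.8 J + 437.2 J + 8610.49 J = 19182.67 J.
Addition/subtraction keeps the fewest decimal places: 6988.18 → 2 decimal places, 3146.8 → 1 decimal place, 437.2 → 1 decimal place, 8610.49 → 2 decimal places; limit is 1.
Rounded to 1 decimal place: 19182.7 J.

19182.7 J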